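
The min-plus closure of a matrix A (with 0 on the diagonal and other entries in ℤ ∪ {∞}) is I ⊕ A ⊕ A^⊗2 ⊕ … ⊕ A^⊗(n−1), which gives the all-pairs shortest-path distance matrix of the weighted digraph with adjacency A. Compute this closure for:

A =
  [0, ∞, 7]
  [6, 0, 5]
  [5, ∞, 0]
Closure =
  [0, ∞, 7]
  [6, 0, 5]
  [5, ∞, 0]

This is the Floyd-Warshall all-pairs shortest-path computation. For each intermediate vertex k = 0, 1, …, 2, update dist[i][j] ← min(dist[i][j], dist[i][k] + dist[k][j]). The final matrix gives, for each (i, j), the minimum total weight of any directed path from i to j (possibly empty when i = j).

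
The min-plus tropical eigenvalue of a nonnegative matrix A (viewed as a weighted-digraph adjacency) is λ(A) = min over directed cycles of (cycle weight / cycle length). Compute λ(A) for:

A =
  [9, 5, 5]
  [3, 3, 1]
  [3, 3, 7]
λ(A) = 2

Enumerate directed cycles and compute their means (weight / length). Sample:
  cycle 0 → 0: weight = 9, length = 1, mean = 9/1 ≈ 9.000
  cycle 1 → 1: weight = 3, length = 1, mean = 3/1 ≈ 3.000
  cycle 2 → 2: weight = 7, length = 1, mean = 7/1 ≈ 7.000
  cycle 0 → 1 → 0: weight = 8, length = 2, mean = 8/2 ≈ 4.000
  cycle 0 → 2 → 0: weight = 8, length = 2, mean = 8/2 ≈ 4.000
  cycle 1 → 0 → 1: weight = 8, length = 2, mean = 8/2 ≈ 4.000
Minimum mean = 2.000, attained e.g. along the cycle 1 → 2 → 1 with weight 4 and length 2. So λ(A) = 4/2 = 2.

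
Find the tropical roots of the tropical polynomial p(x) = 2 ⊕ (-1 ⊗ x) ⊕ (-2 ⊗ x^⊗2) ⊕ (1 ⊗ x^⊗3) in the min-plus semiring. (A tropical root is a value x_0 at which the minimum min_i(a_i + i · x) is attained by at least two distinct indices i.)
Roots: {-3, 1, 3}

Each tropical root is a break point of the lower envelope of the lines y = a_i + i · x (there are 4 lines, with slopes 0, 1, ..., 3). Only the lines that attain the minimum somewhere contribute to roots; other lines are dominated. Here the surviving (envelope) indices are i = 3, i = 2, i = 1, i = 0.
Intersections between consecutive envelope lines give the roots: for adjacent envelope indices i < j the intersection is x = (a_i − a_j) / (j − i). Reading off the sorted break points: {-3, 1, 3}.
Verification: at each break x_0, at least two indices attain the minimum of min_i(a_i + i · x_0).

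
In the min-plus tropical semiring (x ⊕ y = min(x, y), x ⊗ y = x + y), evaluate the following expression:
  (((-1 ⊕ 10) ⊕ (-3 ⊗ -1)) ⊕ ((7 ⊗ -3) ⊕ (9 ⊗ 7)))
(((-1 ⊕ 10) ⊕ (-3 ⊗ -1)) ⊕ ((7 ⊗ -3) ⊕ (9 ⊗ 7))) = -4

Expand innermost to outermost. Recall ⊕ takes the minimum of its arguments and ⊗ takes their sum. Working out the expression (((-1 ⊕ 10) ⊕ (-3 ⊗ -1)) ⊕ ((7 ⊗ -3) ⊕ (9 ⊗ 7))) gives -4.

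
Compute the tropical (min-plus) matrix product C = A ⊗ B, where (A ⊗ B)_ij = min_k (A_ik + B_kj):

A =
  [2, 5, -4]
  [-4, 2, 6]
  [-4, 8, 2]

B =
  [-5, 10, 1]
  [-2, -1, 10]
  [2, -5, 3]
A ⊗ B =
  [-3, -9, -1]
  [-9, 1, -3]
  [-9, -3, -3]

Apply the min-plus product entry-by-entry:
  C[0][0] = min over k of (A[0][0] + B[0][0] = 2 + -5 = -3, A[0][1] + B[1][0] = 5 + -2 = 3, A[0][2] + B[2][0] = -4 + 2 = -2) = -3 (attained at k = 0)
  C[0][1] = min over k of (A[0][0] + B[0][1] = 2 + 10 = 12, A[0][1] + B[1][1] = 5 + -1 = 4, A[0][2] + B[2][1] = -4 + -5 = -9) = -9 (attained at k = 2)
  C[0][2] = min over k of (A[0][0] + B[0][2] = 2 + 1 = 3, A[0][1] + B[1][2] = 5 + 10 = 15, A[0][2] + B[2][2] = -4 + 3 = -1) = -1 (attained at k = 2)
  C[1][0] = min over k of (A[1][0] + B[0][0] = -4 + -5 = -9, A[1][1] + B[1][0] = 2 + -2 = 0, A[1][2] + B[2][0] = 6 + 2 = 8) = -9 (attained at k = 0)
  C[1][1] = min over k of (A[1][0] + B[0][1] = -4 + 10 = 6, A[1][1] + B[1][1] = 2 + -1 = 1, A[1][2] + B[2][1] = 6 + -5 = 1) = 1 (attained at k = 1)
  C[1][2] = min over k of (A[1][0] + B[0][2] = -4 + 1 = -3, A[1][1] + B[1][2] = 2 + 10 = 12, A[1][2] + B[2][2] = 6 + 3 = 9) = -3 (attained at k = 0)
  C[2][0] = min over k of (A[2][0] + B[0][0] = -4 + -5 = -9, A[2][1] + B[1][0] = 8 + -2 = 6, A[2][2] + B[2][0] = 2 + 2 = 4) = -9 (attained at k = 0)
  C[2][1] = min over k of (A[2][0] + B[0][1] = -4 + 10 = 6, A[2][1] + B[1][1] = 8 + -1 = 7, A[2][2] + B[2][1] = 2 + -5 = -3) = -3 (attained at k = 2)
  C[2][2] = min over k of (A[2][0] + B[0][2] = -4 + 1 = -3, A[2][1] + B[1][2] = 8 + 10 = 18, A[2][2] + B[2][2] = 2 + 3 = 5) = -3 (attained at k = 0)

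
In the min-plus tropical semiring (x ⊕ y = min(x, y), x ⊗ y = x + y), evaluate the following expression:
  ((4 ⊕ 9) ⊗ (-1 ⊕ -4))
((4 ⊕ 9) ⊗ (-1 ⊕ -4)) = 0

Expand innermost to outermost. Recall ⊕ takes the minimum of its arguments and ⊗ takes their sum. Working out the expression ((4 ⊕ 9) ⊗ (-1 ⊕ -4)) gives 0.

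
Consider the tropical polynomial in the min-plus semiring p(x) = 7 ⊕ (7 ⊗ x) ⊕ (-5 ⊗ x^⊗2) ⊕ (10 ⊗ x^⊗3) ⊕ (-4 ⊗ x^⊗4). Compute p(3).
p(3) = 1

A tropical monomial a ⊗ x^⊗i evaluates to a + i · x. Evaluating each term at x = 3:
  Term 0 contributes 7 + 0 · 3 = 7
  Term 1 contributes 7 + 1 · 3 = 10
  Term 2 contributes -5 + 2 · 3 = 1
  Term 3 contributes 10 + 3 · 3 = 19
  Term 4 contributes -4 + 4 · 3 = 8
p(3) = ⊕ of these = min[7, 10, 1, 19, 8] = 1.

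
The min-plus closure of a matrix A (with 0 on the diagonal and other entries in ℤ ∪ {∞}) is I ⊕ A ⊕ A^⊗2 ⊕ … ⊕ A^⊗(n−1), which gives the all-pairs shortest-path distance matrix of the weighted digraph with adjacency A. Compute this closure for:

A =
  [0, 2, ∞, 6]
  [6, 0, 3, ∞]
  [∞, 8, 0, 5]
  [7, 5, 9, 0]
Closure =
  [0, 2, 5, 6]
  [6, 0, 3, 8]
  [12, 8, 0, 5]
  [7, 5, 8, 0]

This is the Floyd-Warshall all-pairs shortest-path computation. For each intermediate vertex k = 0, 1, …, 3, update dist[i][j] ← min(dist[i][j], dist[i][k] + dist[k][j]). The final matrix gives, for each (i, j), the minimum total weight of any directed path from i to j (possibly empty when i = j).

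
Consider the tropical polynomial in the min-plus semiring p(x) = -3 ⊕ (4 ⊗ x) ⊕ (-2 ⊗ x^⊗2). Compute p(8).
p(8) = -3

A tropical monomial a ⊗ x^⊗i evaluates to a + i · x. Evaluating each term at x = 8:
  Term 0 contributes -3 + 0 · 8 = -3
  Term 1 contributes 4 + 1 · 8 = 12
  Term 2 contributes -2 + 2 · 8 = 14
p(8) = ⊕ of these = min[-3, 12, 14] = -3.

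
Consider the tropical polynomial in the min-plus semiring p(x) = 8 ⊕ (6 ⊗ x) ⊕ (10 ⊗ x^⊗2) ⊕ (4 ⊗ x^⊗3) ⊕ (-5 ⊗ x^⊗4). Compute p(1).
p(1) = -1

A tropical monomial a ⊗ x^⊗i evaluates to a + i · x. Evaluating each term at x = 1:
  Term 0 contributes 8 + 0 · 1 = 8
  Term 1 contributes 6 + 1 · 1 = 7
  Term 2 contributes 10 + 2 · 1 = 12
  Term 3 contributes 4 + 3 · 1 = 7
  Term 4 contributes -5 + 4 · 1 = -1
p(1) = ⊕ of these = min[8, 7, 12, 7, -1] = -1.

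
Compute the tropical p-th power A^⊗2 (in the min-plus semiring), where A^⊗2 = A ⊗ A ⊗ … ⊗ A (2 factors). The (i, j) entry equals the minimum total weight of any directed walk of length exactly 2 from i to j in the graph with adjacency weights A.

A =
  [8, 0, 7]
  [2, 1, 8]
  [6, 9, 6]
A^⊗2 =
  [2, 1, 8]
  [3, 2, 9]
  [11, 6, 12]

Each entry (A^⊗2)_ij equals the minimum over all length-2 walks i = v_0 → v_1 → … → v_2 = j of Σ_t A[v_t][v_{t+1}]. For example, for (i, j) = (0, 2) we minimise over 3 possible intermediate vertex sequences; the minimum is 8, attained along the walk 0 → 1 → 2.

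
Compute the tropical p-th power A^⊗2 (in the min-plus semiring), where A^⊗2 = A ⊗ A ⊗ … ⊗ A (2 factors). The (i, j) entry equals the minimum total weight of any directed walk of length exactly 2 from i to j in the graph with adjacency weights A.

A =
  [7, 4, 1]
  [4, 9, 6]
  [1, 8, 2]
A^⊗2 =
  [2, 9, 3]
  [7, 8, 5]
  [3, 5, 2]

Each entry (A^⊗2)_ij equals the minimum over all length-2 walks i = v_0 → v_1 → … → v_2 = j of Σ_t A[v_t][v_{t+1}]. For example, for (i, j) = (0, 2) we minimise over 3 possible intermediate vertex sequences; the minimum is 3, attained along the walk 0 → 2 → 2.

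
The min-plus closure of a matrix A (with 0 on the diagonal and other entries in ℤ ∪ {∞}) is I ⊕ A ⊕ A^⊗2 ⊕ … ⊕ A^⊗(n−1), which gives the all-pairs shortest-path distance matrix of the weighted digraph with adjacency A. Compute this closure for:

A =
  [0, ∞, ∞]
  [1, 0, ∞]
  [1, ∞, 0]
Closure =
  [0, ∞, ∞]
  [1, 0, ∞]
  [1, ∞, 0]

This is the Floyd-Warshall all-pairs shortest-path computation. For each intermediate vertex k = 0, 1, …, 2, update dist[i][j] ← min(dist[i][j], dist[i][k] + dist[k][j]). The final matrix gives, for each (i, j), the minimum total weight of any directed path from i to j (possibly empty when i = j).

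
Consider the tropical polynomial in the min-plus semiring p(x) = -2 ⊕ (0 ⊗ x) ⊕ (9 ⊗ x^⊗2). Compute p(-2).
p(-2) = -2

A tropical monomial a ⊗ x^⊗i evaluates to a + i · x. Evaluating each term at x = -2:
  Term 0 contributes -2 + 0 · -2 = -2
  Term 1 contributes 0 + 1 · -2 = -2
  Term 2 contributes 9 + 2 · -2 = 5
p(-2) = ⊕ of these = min[-2, -2, 5] = -2.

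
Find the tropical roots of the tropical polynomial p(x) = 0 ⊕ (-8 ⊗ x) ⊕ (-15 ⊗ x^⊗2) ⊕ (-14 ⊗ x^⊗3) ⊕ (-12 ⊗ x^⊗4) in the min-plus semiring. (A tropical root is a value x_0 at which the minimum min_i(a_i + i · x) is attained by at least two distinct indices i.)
Roots: {-2, -1, 7, 8}

Each tropical root is a break point of the lower envelope of the lines y = a_i + i · x (there are 5 lines, with slopes 0, 1, ..., 4). Only the lines that attain the minimum somewhere contribute to roots; other lines are dominated. Here the surviving (envelope) indices are i = 4, i = 3, i = 2, i = 1, i = 0.
Intersections between consecutive envelope lines give the roots: for adjacent envelope indices i < j the intersection is x = (a_i − a_j) / (j − i). Reading off the sorted break points: {-2, -1, 7, 8}.
Verification: at each break x_0, at least two indices attain the minimum of min_i(a_i + i · x_0).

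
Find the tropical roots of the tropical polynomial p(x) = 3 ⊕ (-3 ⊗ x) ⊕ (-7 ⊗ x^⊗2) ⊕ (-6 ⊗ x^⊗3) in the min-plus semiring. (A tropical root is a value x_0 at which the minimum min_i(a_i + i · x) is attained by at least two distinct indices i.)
Roots: {-1, 4, 6}

Each tropical root is a break point of the lower envelope of the lines y = a_i + i · x (there are 4 lines, with slopes 0, 1, ..., 3). Only the lines that attain the minimum somewhere contribute to roots; other lines are dominated. Here the surviving (envelope) indices are i = 3, i = 2, i = 1, i = 0.
Intersections between consecutive envelope lines give the roots: for adjacent envelope indices i < j the intersection is x = (a_i − a_j) / (j − i). Reading off the sorted break points: {-1, 4, 6}.
Verification: at each break x_0, at least two indices attain the minimum of min_i(a_i + i · x_0).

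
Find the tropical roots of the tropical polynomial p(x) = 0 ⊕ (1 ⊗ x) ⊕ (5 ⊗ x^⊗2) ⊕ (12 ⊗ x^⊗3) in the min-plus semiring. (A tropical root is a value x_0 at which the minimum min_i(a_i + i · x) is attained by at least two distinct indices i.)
Roots: {-7, -4, -1}

Each tropical root is a break point of the lower envelope of the lines y = a_i + i · x (there are 4 lines, with slopes 0, 1, ..., 3). Only the lines that attain the minimum somewhere contribute to roots; other lines are dominated. Here the surviving (envelope) indices are i = 3, i = 2, i = 1, i = 0.
Intersections between consecutive envelope lines give the roots: for adjacent envelope indices i < j the intersection is x = (a_i − a_j) / (j − i). Reading off the sorted break points: {-7, -4, -1}.
Verification: at each break x_0, at least two indices attain the minimum of min_i(a_i + i · x_0).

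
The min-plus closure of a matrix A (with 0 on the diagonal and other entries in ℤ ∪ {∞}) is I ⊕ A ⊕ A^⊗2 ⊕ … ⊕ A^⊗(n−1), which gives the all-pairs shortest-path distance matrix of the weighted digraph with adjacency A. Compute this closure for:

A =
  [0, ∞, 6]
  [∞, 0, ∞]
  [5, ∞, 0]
Closure =
  [0, ∞, 6]
  [∞, 0, ∞]
  [5, ∞, 0]

This is the Floyd-Warshall all-pairs shortest-path computation. For each intermediate vertex k = 0, 1, …, 2, update dist[i][j] ← min(dist[i][j], dist[i][k] + dist[k][j]). The final matrix gives, for each (i, j), the minimum total weight of any directed path from i to j (possibly empty when i = j).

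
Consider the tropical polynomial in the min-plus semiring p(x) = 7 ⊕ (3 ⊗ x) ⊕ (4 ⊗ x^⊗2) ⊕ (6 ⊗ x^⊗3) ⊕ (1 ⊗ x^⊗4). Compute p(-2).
p(-2) = -7

A tropical monomial a ⊗ x^⊗i evaluates to a + i · x. Evaluating each term at x = -2:
  Term 0 contributes 7 + 0 · -2 = 7
  Term 1 contributes 3 + 1 · -2 = 1
  Term 2 contributes 4 + 2 · -2 = 0
  Term 3 contributes 6 + 3 · -2 = 0
  Term 4 contributes 1 + 4 · -2 = -7
p(-2) = ⊕ of these = min[7, 1, 0, 0, -7] = -7.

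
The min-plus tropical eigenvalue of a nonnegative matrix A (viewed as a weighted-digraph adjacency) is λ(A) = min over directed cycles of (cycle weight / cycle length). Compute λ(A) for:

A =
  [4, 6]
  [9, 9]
λ(A) = 4

Enumerate directed cycles and compute their means (weight / length). Sample:
  cycle 0 → 0: weight = 4, length = 1, mean = 4/1 ≈ 4.000
  cycle 1 → 1: weight = 9, length = 1, mean = 9/1 ≈ 9.000
  cycle 0 → 1 → 0: weight = 15, length = 2, mean = 15/2 ≈ 7.500
  cycle 1 → 0 → 1: weight = 15, length = 2, mean = 15/2 ≈ 7.500
Minimum mean = 4.000, attained e.g. along the cycle 0 → 0 with weight 4 and length 1. So λ(A) = 4/1 = 4.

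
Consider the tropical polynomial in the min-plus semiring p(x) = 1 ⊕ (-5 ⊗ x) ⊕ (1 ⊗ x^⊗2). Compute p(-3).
p(-3) = -8

A tropical monomial a ⊗ x^⊗i evaluates to a + i · x. Evaluating each term at x = -3:
  Term 0 contributes 1 + 0 · -3 = 1
  Term 1 contributes -5 + 1 · -3 = -8
  Term 2 contributes 1 + 2 · -3 = -5
p(-3) = ⊕ of these = min[1, -8, -5] = -8.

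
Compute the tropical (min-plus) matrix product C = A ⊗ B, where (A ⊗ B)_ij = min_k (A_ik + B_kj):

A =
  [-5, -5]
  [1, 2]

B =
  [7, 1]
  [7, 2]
A ⊗ B =
  [2, -4]
  [8, 2]

Apply the min-plus product entry-by-entry:
  C[0][0] = min over k of (A[0][0] + B[0][0] = -5 + 7 = 2, A[0][1] + B[1][0] = -5 + 7 = 2) = 2 (attained at k = 0)
  C[0][1] = min over k of (A[0][0] + B[0][1] = -5 + 1 = -4, A[0][1] + B[1][1] = -5 + 2 = -3) = -4 (attained at k = 0)
  C[1][0] = min over k of (A[1][0] + B[0][0] = 1 + 7 = 8, A[1][1] + B[1][0] = 2 + 7 = 9) = 8 (attained at k = 0)
  C[1][1] = min over k of (A[1][0] + B[0][1] = 1 + 1 = 2, A[1][1] + B[1][1] = 2 + 2 = 4) = 2 (attained at k = 0)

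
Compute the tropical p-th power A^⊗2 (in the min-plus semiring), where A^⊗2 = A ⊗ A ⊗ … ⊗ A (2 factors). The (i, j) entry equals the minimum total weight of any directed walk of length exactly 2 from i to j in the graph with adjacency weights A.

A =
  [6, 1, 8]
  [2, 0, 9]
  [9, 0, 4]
A^⊗2 =
  [3, 1, 10]
  [2, 0, 9]
  [2, 0, 8]

Each entry (A^⊗2)_ij equals the minimum over all length-2 walks i = v_0 → v_1 → … → v_2 = j of Σ_t A[v_t][v_{t+1}]. For example, for (i, j) = (0, 2) we minimise over 3 possible intermediate vertex sequences; the minimum is 10, attained along the walk 0 → 1 → 2.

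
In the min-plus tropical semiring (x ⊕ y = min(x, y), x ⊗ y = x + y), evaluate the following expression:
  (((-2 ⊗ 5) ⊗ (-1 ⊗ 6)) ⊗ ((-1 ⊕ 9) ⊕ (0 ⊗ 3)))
(((-2 ⊗ 5) ⊗ (-1 ⊗ 6)) ⊗ ((-1 ⊕ 9) ⊕ (0 ⊗ 3))) = 7

Expand innermost to outermost. Recall ⊕ takes the minimum of its arguments and ⊗ takes their sum. Working out the expression (((-2 ⊗ 5) ⊗ (-1 ⊗ 6)) ⊗ ((-1 ⊕ 9) ⊕ (0 ⊗ 3))) gives 7.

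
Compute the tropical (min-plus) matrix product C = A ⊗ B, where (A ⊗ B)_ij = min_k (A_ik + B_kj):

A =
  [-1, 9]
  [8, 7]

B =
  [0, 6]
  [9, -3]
A ⊗ B =
  [-1, 5]
  [8, 4]

Apply the min-plus product entry-by-entry:
  C[0][0] = min over k of (A[0][0] + B[0][0] = -1 + 0 = -1, A[0][1] + B[1][0] = 9 + 9 = 18) = -1 (attained at k = 0)
  C[0][1] = min over k of (A[0][0] + B[0][1] = -1 + 6 = 5, A[0][1] + B[1][1] = 9 + -3 = 6) = 5 (attained at k = 0)
  C[1][0] = min over k of (A[1][0] + B[0][0] = 8 + 0 = 8, A[1][1] + B[1][0] = 7 + 9 = 16) = 8 (attained at k = 0)
  C[1][1] = min over k of (A[1][0] + B[0][1] = 8 + 6 = 14, A[1][1] + B[1][1] = 7 + -3 = 4) = 4 (attained at k = 1)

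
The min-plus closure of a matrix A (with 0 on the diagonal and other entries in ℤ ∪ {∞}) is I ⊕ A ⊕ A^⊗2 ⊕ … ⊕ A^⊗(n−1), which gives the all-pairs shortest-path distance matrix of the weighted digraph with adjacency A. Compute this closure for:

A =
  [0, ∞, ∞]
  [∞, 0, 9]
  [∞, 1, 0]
Closure =
  [0, ∞, ∞]
  [∞, 0, 9]
  [∞, 1, 0]

This is the Floyd-Warshall all-pairs shortest-path computation. For each intermediate vertex k = 0, 1, …, 2, update dist[i][j] ← min(dist[i][j], dist[i][k] + dist[k][j]). The final matrix gives, for each (i, j), the minimum total weight of any directed path from i to j (possibly empty when i = j).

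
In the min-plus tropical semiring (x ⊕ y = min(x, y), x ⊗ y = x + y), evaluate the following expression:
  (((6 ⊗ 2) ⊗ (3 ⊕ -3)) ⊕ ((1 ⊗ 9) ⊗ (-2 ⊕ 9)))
(((6 ⊗ 2) ⊗ (3 ⊕ -3)) ⊕ ((1 ⊗ 9) ⊗ (-2 ⊕ 9))) = 5

Expand innermost to outermost. Recall ⊕ takes the minimum of its arguments and ⊗ takes their sum. Working out the expression (((6 ⊗ 2) ⊗ (3 ⊕ -3)) ⊕ ((1 ⊗ 9) ⊗ (-2 ⊕ 9))) gives 5.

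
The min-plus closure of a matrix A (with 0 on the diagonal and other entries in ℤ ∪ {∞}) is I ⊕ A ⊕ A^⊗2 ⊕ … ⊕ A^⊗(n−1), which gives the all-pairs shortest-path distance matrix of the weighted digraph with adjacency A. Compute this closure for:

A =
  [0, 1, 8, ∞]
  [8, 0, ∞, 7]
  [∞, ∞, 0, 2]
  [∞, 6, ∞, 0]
Closure =
  [0, 1, 8, 8]
  [8, 0, 16, 7]
  [16, 8, 0, 2]
  [14, 6, 22, 0]

This is the Floyd-Warshall all-pairs shortest-path computation. For each intermediate vertex k = 0, 1, …, 3, update dist[i][j] ← min(dist[i][j], dist[i][k] + dist[k][j]). The final matrix gives, for each (i, j), the minimum total weight of any directed path from i to j (possibly empty when i = j).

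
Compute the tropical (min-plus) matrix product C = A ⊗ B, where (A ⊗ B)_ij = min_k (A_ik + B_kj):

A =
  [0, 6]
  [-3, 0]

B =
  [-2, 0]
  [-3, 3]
A ⊗ B =
  [-2, 0]
  [-5, -3]

Apply the min-plus product entry-by-entry:
  C[0][0] = min over k of (A[0][0] + B[0][0] = 0 + -2 = -2, A[0][1] + B[1][0] = 6 + -3 = 3) = -2 (attained at k = 0)
  C[0][1] = min over k of (A[0][0] + B[0][1] = 0 + 0 = 0, A[0][1] + B[1][1] = 6 + 3 = 9) = 0 (attained at k = 0)
  C[1][0] = min over k of (A[1][0] + B[0][0] = -3 + -2 = -5, A[1][1] + B[1][0] = 0 + -3 = -3) = -5 (attained at k = 0)
  C[1][1] = min over k of (A[1][0] + B[0][1] = -3 + 0 = -3, A[1][1] + B[1][1] = 0 + 3 = 3) = -3 (attained at k = 0)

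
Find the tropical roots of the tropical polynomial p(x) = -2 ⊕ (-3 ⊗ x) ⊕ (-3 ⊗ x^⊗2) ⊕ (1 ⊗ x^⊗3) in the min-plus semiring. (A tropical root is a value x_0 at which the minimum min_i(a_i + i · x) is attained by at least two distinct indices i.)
Roots: {-4, 0, 1}

Each tropical root is a break point of the lower envelope of the lines y = a_i + i · x (there are 4 lines, with slopes 0, 1, ..., 3). Only the lines that attain the minimum somewhere contribute to roots; other lines are dominated. Here the surviving (envelope) indices are i = 3, i = 2, i = 1, i = 0.
Intersections between consecutive envelope lines give the roots: for adjacent envelope indices i < j the intersection is x = (a_i − a_j) / (j − i). Reading off the sorted break points: {-4, 0, 1}.
Verification: at each break x_0, at least two indices attain the minimum of min_i(a_i + i · x_0).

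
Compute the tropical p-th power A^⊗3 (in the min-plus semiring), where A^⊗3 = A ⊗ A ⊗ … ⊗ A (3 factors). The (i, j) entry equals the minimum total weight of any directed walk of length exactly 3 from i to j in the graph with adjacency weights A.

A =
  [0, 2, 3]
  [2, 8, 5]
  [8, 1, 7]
A^⊗3 =
  [0, 2, 3]
  [2, 4, 5]
  [3, 5, 6]

Each entry (A^⊗3)_ij equals the minimum over all length-3 walks i = v_0 → v_1 → … → v_3 = j of Σ_t A[v_t][v_{t+1}]. For example, for (i, j) = (0, 2) we minimise over 9 possible intermediate vertex sequences; the minimum is 3, attained along the walk 0 → 0 → 0 → 2.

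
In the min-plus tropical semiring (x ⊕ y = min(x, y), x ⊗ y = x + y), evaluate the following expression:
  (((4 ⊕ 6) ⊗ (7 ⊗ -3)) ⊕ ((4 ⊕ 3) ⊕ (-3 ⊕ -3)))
(((4 ⊕ 6) ⊗ (7 ⊗ -3)) ⊕ ((4 ⊕ 3) ⊕ (-3 ⊕ -3))) = -3

Expand innermost to outermost. Recall ⊕ takes the minimum of its arguments and ⊗ takes their sum. Working out the expression (((4 ⊕ 6) ⊗ (7 ⊗ -3)) ⊕ ((4 ⊕ 3) ⊕ (-3 ⊕ -3))) gives -3.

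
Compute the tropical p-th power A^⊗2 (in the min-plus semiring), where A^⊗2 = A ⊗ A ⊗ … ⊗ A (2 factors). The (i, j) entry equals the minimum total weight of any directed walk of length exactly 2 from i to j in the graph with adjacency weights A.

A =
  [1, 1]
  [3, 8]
A^⊗2 =
  [2, 2]
  [4, 4]

Each entry (A^⊗2)_ij equals the minimum over all length-2 walks i = v_0 → v_1 → … → v_2 = j of Σ_t A[v_t][v_{t+1}]. For example, for (i, j) = (0, 1) we minimise over 2 possible intermediate vertex sequences; the minimum is 2, attained along the walk 0 → 0 → 1.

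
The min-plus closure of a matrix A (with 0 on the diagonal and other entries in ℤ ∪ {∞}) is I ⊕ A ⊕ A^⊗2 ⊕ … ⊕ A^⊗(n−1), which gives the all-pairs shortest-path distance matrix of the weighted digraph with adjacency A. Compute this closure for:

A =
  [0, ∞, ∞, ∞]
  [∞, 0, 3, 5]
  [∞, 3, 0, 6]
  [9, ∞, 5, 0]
Closure =
  [0, ∞, ∞, ∞]
  [14, 0, 3, 5]
  [15, 3, 0, 6]
  [9, 8, 5, 0]

This is the Floyd-Warshall all-pairs shortest-path computation. For each intermediate vertex k = 0, 1, …, 3, update dist[i][j] ← min(dist[i][j], dist[i][k] + dist[k][j]). The final matrix gives, for each (i, j), the minimum total weight of any directed path from i to j (possibly empty when i = j).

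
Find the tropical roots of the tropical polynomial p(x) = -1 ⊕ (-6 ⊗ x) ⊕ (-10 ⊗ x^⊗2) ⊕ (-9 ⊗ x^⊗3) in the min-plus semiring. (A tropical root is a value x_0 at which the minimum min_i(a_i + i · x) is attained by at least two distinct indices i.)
Roots: {-1, 4, 5}

Each tropical root is a break point of the lower envelope of the lines y = a_i + i · x (there are 4 lines, with slopes 0, 1, ..., 3). Only the lines that attain the minimum somewhere contribute to roots; other lines are dominated. Here the surviving (envelope) indices are i = 3, i = 2, i = 1, i = 0.
Intersections between consecutive envelope lines give the roots: for adjacent envelope indices i < j the intersection is x = (a_i − a_j) / (j − i). Reading off the sorted break points: {-1, 4, 5}.
Verification: at each break x_0, at least two indices attain the minimum of min_i(a_i + i · x_0).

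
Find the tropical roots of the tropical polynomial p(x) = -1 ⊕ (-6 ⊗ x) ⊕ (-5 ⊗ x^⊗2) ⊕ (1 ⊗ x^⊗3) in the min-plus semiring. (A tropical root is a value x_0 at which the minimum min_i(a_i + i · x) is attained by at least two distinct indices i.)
Roots: {-6, -1, 5}

Each tropical root is a break point of the lower envelope of the lines y = a_i + i · x (there are 4 lines, with slopes 0, 1, ..., 3). Only the lines that attain the minimum somewhere contribute to roots; other lines are dominated. Here the surviving (envelope) indices are i = 3, i = 2, i = 1, i = 0.
Intersections between consecutive envelope lines give the roots: for adjacent envelope indices i < j the intersection is x = (a_i − a_j) / (j − i). Reading off the sorted break points: {-6, -1, 5}.
Verification: at each break x_0, at least two indices attain the minimum of min_i(a_i + i · x_0).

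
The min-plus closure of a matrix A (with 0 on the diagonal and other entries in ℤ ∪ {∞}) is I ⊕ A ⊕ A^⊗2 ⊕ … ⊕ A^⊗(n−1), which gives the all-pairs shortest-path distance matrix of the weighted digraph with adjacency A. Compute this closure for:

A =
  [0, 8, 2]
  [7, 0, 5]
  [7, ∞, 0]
Closure =
  [0, 8, 2]
  [7, 0, 5]
  [7, 15, 0]

This is the Floyd-Warshall all-pairs shortest-path computation. For each intermediate vertex k = 0, 1, …, 2, update dist[i][j] ← min(dist[i][j], dist[i][k] + dist[k][j]). The final matrix gives, for each (i, j), the minimum total weight of any directed path from i to j (possibly empty when i = j).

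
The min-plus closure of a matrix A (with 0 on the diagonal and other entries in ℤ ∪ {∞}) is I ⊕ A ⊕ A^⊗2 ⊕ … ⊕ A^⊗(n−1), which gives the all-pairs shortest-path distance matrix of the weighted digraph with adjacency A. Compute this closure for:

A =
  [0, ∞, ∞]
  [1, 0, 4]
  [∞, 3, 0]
Closure =
  [0, ∞, ∞]
  [1, 0, 4]
  [4, 3, 0]

This is the Floyd-Warshall all-pairs shortest-path computation. For each intermediate vertex k = 0, 1, …, 2, update dist[i][j] ← min(dist[i][j], dist[i][k] + dist[k][j]). The final matrix gives, for each (i, j), the minimum total weight of any directed path from i to j (possibly empty when i = j).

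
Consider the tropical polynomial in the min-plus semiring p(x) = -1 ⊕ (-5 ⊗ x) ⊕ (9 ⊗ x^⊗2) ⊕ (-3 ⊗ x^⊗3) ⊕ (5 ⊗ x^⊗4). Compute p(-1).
p(-1) = -6

A tropical monomial a ⊗ x^⊗i evaluates to a + i · x. Evaluating each term at x = -1:
  Term 0 contributes -1 + 0 · -1 = -1
  Term 1 contributes -5 + 1 · -1 = -6
  Term 2 contributes 9 + 2 · -1 = 7
  Term 3 contributes -3 + 3 · -1 = -6
  Term 4 contributes 5 + 4 · -1 = 1
p(-1) = ⊕ of these = min[-1, -6, 7, -6, 1] = -6.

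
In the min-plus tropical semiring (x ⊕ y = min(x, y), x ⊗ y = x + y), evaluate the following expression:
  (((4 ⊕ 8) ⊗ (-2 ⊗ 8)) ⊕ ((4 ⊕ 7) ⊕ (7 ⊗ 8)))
(((4 ⊕ 8) ⊗ (-2 ⊗ 8)) ⊕ ((4 ⊕ 7) ⊕ (7 ⊗ 8))) = 4

Expand innermost to outermost. Recall ⊕ takes the minimum of its arguments and ⊗ takes their sum. Working out the expression (((4 ⊕ 8) ⊗ (-2 ⊗ 8)) ⊕ ((4 ⊕ 7) ⊕ (7 ⊗ 8))) gives 4.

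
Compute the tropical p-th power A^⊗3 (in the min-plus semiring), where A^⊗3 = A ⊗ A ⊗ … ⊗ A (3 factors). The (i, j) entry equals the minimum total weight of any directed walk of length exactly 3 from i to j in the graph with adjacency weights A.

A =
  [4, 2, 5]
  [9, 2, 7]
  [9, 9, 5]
A^⊗3 =
  [12, 6, 11]
  [13, 6, 11]
  [17, 13, 15]

Each entry (A^⊗3)_ij equals the minimum over all length-3 walks i = v_0 → v_1 → … → v_3 = j of Σ_t A[v_t][v_{t+1}]. For example, for (i, j) = (0, 2) we minimise over 9 possible intermediate vertex sequences; the minimum is 11, attained along the walk 0 → 1 → 1 → 2.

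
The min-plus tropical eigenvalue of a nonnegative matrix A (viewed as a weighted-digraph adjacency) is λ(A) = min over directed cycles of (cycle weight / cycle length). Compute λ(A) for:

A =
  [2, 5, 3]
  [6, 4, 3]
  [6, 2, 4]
λ(A) = 2

Enumerate directed cycles and compute their means (weight / length). Sample:
  cycle 0 → 0: weight = 2, length = 1, mean = 2/1 ≈ 2.000
  cycle 1 → 1: weight = 4, length = 1, mean = 4/1 ≈ 4.000
  cycle 2 → 2: weight = 4, length = 1, mean = 4/1 ≈ 4.000
  cycle 0 → 1 → 0: weight = 11, length = 2, mean = 11/2 ≈ 5.500
  cycle 0 → 2 → 0: weight = 9, length = 2, mean = 9/2 ≈ 4.500
  cycle 1 → 0 → 1: weight = 11, length = 2, mean = 11/2 ≈ 5.500
Minimum mean = 2.000, attained e.g. along the cycle 0 → 0 with weight 2 and length 1. So λ(A) = 2/1 = 2.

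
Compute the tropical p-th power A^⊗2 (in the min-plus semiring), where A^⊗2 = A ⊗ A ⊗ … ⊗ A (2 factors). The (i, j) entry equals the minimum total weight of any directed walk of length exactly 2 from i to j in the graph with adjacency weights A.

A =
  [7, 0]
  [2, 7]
A^⊗2 =
  [2, 7]
  [9, 2]

Each entry (A^⊗2)_ij equals the minimum over all length-2 walks i = v_0 → v_1 → … → v_2 = j of Σ_t A[v_t][v_{t+1}]. For example, for (i, j) = (0, 1) we minimise over 2 possible intermediate vertex sequences; the minimum is 7, attained along the walk 0 → 0 → 1.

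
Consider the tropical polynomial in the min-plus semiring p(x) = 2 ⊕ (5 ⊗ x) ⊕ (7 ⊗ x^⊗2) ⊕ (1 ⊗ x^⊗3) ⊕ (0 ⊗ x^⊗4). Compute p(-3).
p(-3) = -12

A tropical monomial a ⊗ x^⊗i evaluates to a + i · x. Evaluating each term at x = -3:
  Term 0 contributes 2 + 0 · -3 = 2
  Term 1 contributes 5 + 1 · -3 = 2
  Term 2 contributes 7 + 2 · -3 = 1
  Term 3 contributes 1 + 3 · -3 = -8
  Term 4 contributes 0 + 4 · -3 = -12
p(-3) = ⊕ of these = min[2, 2, 1, -8, -12] = -12.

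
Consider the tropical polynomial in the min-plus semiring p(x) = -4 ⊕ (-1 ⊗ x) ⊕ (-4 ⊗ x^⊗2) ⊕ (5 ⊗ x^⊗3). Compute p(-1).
p(-1) = -6

A tropical monomial a ⊗ x^⊗i evaluates to a + i · x. Evaluating each term at x = -1:
  Term 0 contributes -4 + 0 · -1 = -4
  Term 1 contributes -1 + 1 · -1 = -2
  Term 2 contributes -4 + 2 · -1 = -6
  Term 3 contributes 5 + 3 · -1 = 2
p(-1) = ⊕ of these = min[-4, -2, -6, 2] = -6.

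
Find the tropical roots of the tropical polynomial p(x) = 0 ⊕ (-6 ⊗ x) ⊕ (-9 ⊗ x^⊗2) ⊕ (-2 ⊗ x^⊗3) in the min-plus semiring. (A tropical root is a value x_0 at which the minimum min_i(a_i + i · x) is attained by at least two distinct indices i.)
Roots: {-7, 3, 6}

Each tropical root is a break point of the lower envelope of the lines y = a_i + i · x (there are 4 lines, with slopes 0, 1, ..., 3). Only the lines that attain the minimum somewhere contribute to roots; other lines are dominated. Here the surviving (envelope) indices are i = 3, i = 2, i = 1, i = 0.
Intersections between consecutive envelope lines give the roots: for adjacent envelope indices i < j the intersection is x = (a_i − a_j) / (j − i). Reading off the sorted break points: {-7, 3, 6}.
Verification: at each break x_0, at least two indices attain the minimum of min_i(a_i + i · x_0).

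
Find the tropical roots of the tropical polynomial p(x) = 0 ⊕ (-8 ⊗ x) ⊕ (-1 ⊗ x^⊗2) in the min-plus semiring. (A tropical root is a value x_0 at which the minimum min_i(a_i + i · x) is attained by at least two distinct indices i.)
Roots: {-7, 8}

Each tropical root is a break point of the lower envelope of the lines y = a_i + i · x (there are 3 lines, with slopes 0, 1, ..., 2). Only the lines that attain the minimum somewhere contribute to roots; other lines are dominated. Here the surviving (envelope) indices are i = 2, i = 1, i = 0.
Intersections between consecutive envelope lines give the roots: for adjacent envelope indices i < j the intersection is x = (a_i − a_j) / (j − i). Reading off the sorted break points: {-7, 8}.
Verification: at each break x_0, at least two indices attain the minimum of min_i(a_i + i · x_0).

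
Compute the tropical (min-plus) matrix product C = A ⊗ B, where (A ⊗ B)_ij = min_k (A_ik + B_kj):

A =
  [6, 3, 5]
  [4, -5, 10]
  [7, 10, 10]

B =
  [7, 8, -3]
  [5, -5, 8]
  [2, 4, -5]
A ⊗ B =
  [7, -2, 0]
  [0, -10, 1]
  [12, 5, 4]

Apply the min-plus product entry-by-entry:
  C[0][0] = min over k of (A[0][0] + B[0][0] = 6 + 7 = 13, A[0][1] + B[1][0] = 3 + 5 = 8, A[0][2] + B[2][0] = 5 + 2 = 7) = 7 (attained at k = 2)
  C[0][1] = min over k of (A[0][0] + B[0][1] = 6 + 8 = 14, A[0][1] + B[1][1] = 3 + -5 = -2, A[0][2] + B[2][1] = 5 + 4 = 9) = -2 (attained at k = 1)
  C[0][2] = min over k of (A[0][0] + B[0][2] = 6 + -3 = 3, A[0][1] + B[1][2] = 3 + 8 = 11, A[0][2] + B[2][2] = 5 + -5 = 0) = 0 (attained at k = 2)
  C[1][0] = min over k of (A[1][0] + B[0][0] = 4 + 7 = 11, A[1][1] + B[1][0] = -5 + 5 = 0, A[1][2] + B[2][0] = 10 + 2 = 12) = 0 (attained at k = 1)
  C[1][1] = min over k of (A[1][0] + B[0][1] = 4 + 8 = 12, A[1][1] + B[1][1] = -5 + -5 = -10, A[1][2] + B[2][1] = 10 + 4 = 14) = -10 (attained at k = 1)
  C[1][2] = min over k of (A[1][0] + B[0][2] = 4 + -3 = 1, A[1][1] + B[1][2] = -5 + 8 = 3, A[1][2] + B[2][2] = 10 + -5 = 5) = 1 (attained at k = 0)
  C[2][0] = min over k of (A[2][0] + B[0][0] = 7 + 7 = 14, A[2][1] + B[1][0] = 10 + 5 = 15, A[2][2] + B[2][0] = 10 + 2 = 12) = 12 (attained at k = 2)
  C[2][1] = min over k of (A[2][0] + B[0][1] = 7 + 8 = 15, A[2][1] + B[1][1] = 10 + -5 = 5, A[2][2] + B[2][1] = 10 + 4 = 14) = 5 (attained at k = 1)
  C[2][2] = min over k of (A[2][0] + B[0][2] = 7 + -3 = 4, A[2][1] + B[1][2] = 10 + 8 = 18, A[2][2] + B[2][2] = 10 + -5 = 5) = 4 (attained at k = 0)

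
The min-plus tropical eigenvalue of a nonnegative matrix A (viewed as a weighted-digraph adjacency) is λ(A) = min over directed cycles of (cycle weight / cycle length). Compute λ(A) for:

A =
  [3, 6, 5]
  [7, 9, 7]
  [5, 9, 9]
λ(A) = 3

Enumerate directed cycles and compute their means (weight / length). Sample:
  cycle 0 → 0: weight = 3, length = 1, mean = 3/1 ≈ 3.000
  cycle 1 → 1: weight = 9, length = 1, mean = 9/1 ≈ 9.000
  cycle 2 → 2: weight = 9, length = 1, mean = 9/1 ≈ 9.000
  cycle 0 → 1 → 0: weight = 13, length = 2, mean = 13/2 ≈ 6.500
  cycle 0 → 2 → 0: weight = 10, length = 2, mean = 10/2 ≈ 5.000
  cycle 1 → 0 → 1: weight = 13, length = 2, mean = 13/2 ≈ 6.500
Minimum mean = 3.000, attained e.g. along the cycle 0 → 0 with weight 3 and length 1. So λ(A) = 3/1 = 3.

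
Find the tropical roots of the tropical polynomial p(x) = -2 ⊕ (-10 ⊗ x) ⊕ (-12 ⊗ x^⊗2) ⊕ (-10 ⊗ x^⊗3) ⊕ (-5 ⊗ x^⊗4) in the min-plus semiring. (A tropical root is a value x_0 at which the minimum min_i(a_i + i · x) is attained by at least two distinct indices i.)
Roots: {-5, -2, 2, 8}

Each tropical root is a break point of the lower envelope of the lines y = a_i + i · x (there are 5 lines, with slopes 0, 1, ..., 4). Only the lines that attain the minimum somewhere contribute to roots; other lines are dominated. Here the surviving (envelope) indices are i = 4, i = 3, i = 2, i = 1, i = 0.
Intersections between consecutive envelope lines give the roots: for adjacent envelope indices i < j the intersection is x = (a_i − a_j) / (j − i). Reading off the sorted break points: {-5, -2, 2, 8}.
Verification: at each break x_0, at least two indices attain the minimum of min_i(a_i + i · x_0).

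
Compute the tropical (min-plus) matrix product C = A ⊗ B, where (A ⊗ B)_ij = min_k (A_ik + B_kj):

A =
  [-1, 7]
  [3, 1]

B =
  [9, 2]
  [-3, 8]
A ⊗ B =
  [4, 1]
  [-2, 5]

Apply the min-plus product entry-by-entry:
  C[0][0] = min over k of (A[0][0] + B[0][0] = -1 + 9 = 8, A[0][1] + B[1][0] = 7 + -3 = 4) = 4 (attained at k = 1)
  C[0][1] = min over k of (A[0][0] + B[0][1] = -1 + 2 = 1, A[0][1] + B[1][1] = 7 + 8 = 15) = 1 (attained at k = 0)
  C[1][0] = min over k of (A[1][0] + B[0][0] = 3 + 9 = 12, A[1][1] + B[1][0] = 1 + -3 = -2) = -2 (attained at k = 1)
  C[1][1] = min over k of (A[1][0] + B[0][1] = 3 + 2 = 5, A[1][1] + B[1][1] = 1 + 8 = 9) = 5 (attained at k = 0)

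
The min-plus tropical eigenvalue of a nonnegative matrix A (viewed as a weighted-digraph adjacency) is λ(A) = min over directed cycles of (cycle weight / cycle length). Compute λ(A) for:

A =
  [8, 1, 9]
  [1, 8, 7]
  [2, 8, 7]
λ(A) = 1

Enumerate directed cycles and compute their means (weight / length). Sample:
  cycle 0 → 0: weight = 8, length = 1, mean = 8/1 ≈ 8.000
  cycle 1 → 1: weight = 8, length = 1, mean = 8/1 ≈ 8.000
  cycle 2 → 2: weight = 7, length = 1, mean = 7/1 ≈ 7.000
  cycle 0 → 1 → 0: weight = 2, length = 2, mean = 2/2 ≈ 1.000
  cycle 0 → 2 → 0: weight = 11, length = 2, mean = 11/2 ≈ 5.500
  cycle 1 → 0 → 1: weight = 2, length = 2, mean = 2/2 ≈ 1.000
Minimum mean = 1.000, attained e.g. along the cycle 0 → 1 → 0 with weight 2 and length 2. So λ(A) = 2/2 = 1.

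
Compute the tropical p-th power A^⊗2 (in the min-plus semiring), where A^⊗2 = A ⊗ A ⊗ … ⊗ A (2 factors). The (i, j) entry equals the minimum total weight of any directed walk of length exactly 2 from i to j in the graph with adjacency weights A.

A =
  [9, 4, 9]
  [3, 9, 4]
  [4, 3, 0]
A^⊗2 =
  [7, 12, 8]
  [8, 7, 4]
  [4, 3, 0]

Each entry (A^⊗2)_ij equals the minimum over all length-2 walks i = v_0 → v_1 → … → v_2 = j of Σ_t A[v_t][v_{t+1}]. For example, for (i, j) = (0, 2) we minimise over 3 possible intermediate vertex sequences; the minimum is 8, attained along the walk 0 → 1 → 2.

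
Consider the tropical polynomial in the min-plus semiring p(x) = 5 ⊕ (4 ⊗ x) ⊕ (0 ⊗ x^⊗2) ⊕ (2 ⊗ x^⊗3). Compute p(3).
p(3) = 5

A tropical monomial a ⊗ x^⊗i evaluates to a + i · x. Evaluating each term at x = 3:
  Term 0 contributes 5 + 0 · 3 = 5
  Term 1 contributes 4 + 1 · 3 = 7
  Term 2 contributes 0 + 2 · 3 = 6
  Term 3 contributes 2 + 3 · 3 = 11
p(3) = ⊕ of these = min[5, 7, 6, 11] = 5.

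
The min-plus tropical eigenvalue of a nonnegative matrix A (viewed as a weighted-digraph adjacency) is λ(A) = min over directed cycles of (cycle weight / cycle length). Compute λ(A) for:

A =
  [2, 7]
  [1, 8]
λ(A) = 2

Enumerate directed cycles and compute their means (weight / length). Sample:
  cycle 0 → 0: weight = 2, length = 1, mean = 2/1 ≈ 2.000
  cycle 1 → 1: weight = 8, length = 1, mean = 8/1 ≈ 8.000
  cycle 0 → 1 → 0: weight = 8, length = 2, mean = 8/2 ≈ 4.000
  cycle 1 → 0 → 1: weight = 8, length = 2, mean = 8/2 ≈ 4.000
Minimum mean = 2.000, attained e.g. along the cycle 0 → 0 with weight 2 and length 1. So λ(A) = 2/1 = 2.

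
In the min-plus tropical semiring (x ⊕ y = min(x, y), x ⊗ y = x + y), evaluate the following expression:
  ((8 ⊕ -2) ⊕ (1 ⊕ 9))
((8 ⊕ -2) ⊕ (1 ⊕ 9)) = -2

Expand innermost to outermost. Recall ⊕ takes the minimum of its arguments and ⊗ takes their sum. Working out the expression ((8 ⊕ -2) ⊕ (1 ⊕ 9)) gives -2.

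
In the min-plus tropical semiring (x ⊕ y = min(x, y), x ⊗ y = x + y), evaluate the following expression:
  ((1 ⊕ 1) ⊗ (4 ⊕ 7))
((1 ⊕ 1) ⊗ (4 ⊕ 7)) = 5

Expand innermost to outermost. Recall ⊕ takes the minimum of its arguments and ⊗ takes their sum. Working out the expression ((1 ⊕ 1) ⊗ (4 ⊕ 7)) gives 5.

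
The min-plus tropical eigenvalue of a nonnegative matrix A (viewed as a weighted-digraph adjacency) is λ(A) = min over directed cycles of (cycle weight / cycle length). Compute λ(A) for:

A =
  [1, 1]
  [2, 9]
λ(A) = 1

Enumerate directed cycles and compute their means (weight / length). Sample:
  cycle 0 → 0: weight = 1, length = 1, mean = 1/1 ≈ 1.000
  cycle 1 → 1: weight = 9, length = 1, mean = 9/1 ≈ 9.000
  cycle 0 → 1 → 0: weight = 3, length = 2, mean = 3/2 ≈ 1.500
  cycle 1 → 0 → 1: weight = 3, length = 2, mean = 3/2 ≈ 1.500
Minimum mean = 1.000, attained e.g. along the cycle 0 → 0 with weight 1 and length 1. So λ(A) = 1/1 = 1.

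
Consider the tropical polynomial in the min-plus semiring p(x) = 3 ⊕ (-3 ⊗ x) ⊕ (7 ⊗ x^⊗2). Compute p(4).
p(4) = 1

A tropical monomial a ⊗ x^⊗i evaluates to a + i · x. Evaluating each term at x = 4:
  Term 0 contributes 3 + 0 · 4 = 3
  Term 1 contributes -3 + 1 · 4 = 1
  Term 2 contributes 7 + 2 · 4 = 15
p(4) = ⊕ of these = min[3, 1, 15] = 1.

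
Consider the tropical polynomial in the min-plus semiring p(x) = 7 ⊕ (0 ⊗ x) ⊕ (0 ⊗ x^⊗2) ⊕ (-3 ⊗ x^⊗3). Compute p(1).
p(1) = 0

A tropical monomial a ⊗ x^⊗i evaluates to a + i · x. Evaluating each term at x = 1:
  Term 0 contributes 7 + 0 · 1 = 7
  Term 1 contributes 0 + 1 · 1 = 1
  Term 2 contributes 0 + 2 · 1 = 2
  Term 3 contributes -3 + 3 · 1 = 0
p(1) = ⊕ of these = min[7, 1, 2, 0] = 0.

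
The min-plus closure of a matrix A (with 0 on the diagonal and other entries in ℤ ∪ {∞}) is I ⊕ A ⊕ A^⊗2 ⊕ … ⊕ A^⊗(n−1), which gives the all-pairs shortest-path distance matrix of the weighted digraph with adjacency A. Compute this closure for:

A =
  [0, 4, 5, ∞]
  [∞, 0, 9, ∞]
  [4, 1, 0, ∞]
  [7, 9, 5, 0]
Closure =
  [0, 4, 5, ∞]
  [13, 0, 9, ∞]
  [4, 1, 0, ∞]
  [7, 6, 5, 0]

This is the Floyd-Warshall all-pairs shortest-path computation. For each intermediate vertex k = 0, 1, …, 3, update dist[i][j] ← min(dist[i][j], dist[i][k] + dist[k][j]). The final matrix gives, for each (i, j), the minimum total weight of any directed path from i to j (possibly empty when i = j).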